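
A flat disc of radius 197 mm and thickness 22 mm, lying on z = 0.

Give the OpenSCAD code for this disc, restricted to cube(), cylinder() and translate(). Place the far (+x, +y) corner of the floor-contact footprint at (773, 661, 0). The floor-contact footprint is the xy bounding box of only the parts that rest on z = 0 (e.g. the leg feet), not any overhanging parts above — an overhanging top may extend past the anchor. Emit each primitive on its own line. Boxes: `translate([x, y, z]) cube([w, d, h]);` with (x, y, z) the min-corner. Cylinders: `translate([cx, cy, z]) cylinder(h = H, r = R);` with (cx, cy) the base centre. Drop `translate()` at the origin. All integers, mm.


translate([576, 464, 0]) cylinder(h = 22, r = 197);


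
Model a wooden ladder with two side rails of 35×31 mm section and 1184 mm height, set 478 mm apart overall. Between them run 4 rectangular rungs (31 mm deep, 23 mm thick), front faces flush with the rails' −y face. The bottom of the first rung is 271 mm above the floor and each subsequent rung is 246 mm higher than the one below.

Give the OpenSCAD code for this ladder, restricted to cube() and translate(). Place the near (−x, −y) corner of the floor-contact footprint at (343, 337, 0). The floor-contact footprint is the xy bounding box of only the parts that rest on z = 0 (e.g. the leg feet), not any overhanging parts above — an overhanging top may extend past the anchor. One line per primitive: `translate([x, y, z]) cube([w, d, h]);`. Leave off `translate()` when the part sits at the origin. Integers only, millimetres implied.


// rung span = 478 - 2*35 = 408
// rung[k] z = 271 + k*246
translate([343, 337, 0]) cube([35, 31, 1184]);
translate([786, 337, 0]) cube([35, 31, 1184]);
translate([378, 337, 271]) cube([408, 31, 23]);
translate([378, 337, 517]) cube([408, 31, 23]);
translate([378, 337, 763]) cube([408, 31, 23]);
translate([378, 337, 1009]) cube([408, 31, 23]);


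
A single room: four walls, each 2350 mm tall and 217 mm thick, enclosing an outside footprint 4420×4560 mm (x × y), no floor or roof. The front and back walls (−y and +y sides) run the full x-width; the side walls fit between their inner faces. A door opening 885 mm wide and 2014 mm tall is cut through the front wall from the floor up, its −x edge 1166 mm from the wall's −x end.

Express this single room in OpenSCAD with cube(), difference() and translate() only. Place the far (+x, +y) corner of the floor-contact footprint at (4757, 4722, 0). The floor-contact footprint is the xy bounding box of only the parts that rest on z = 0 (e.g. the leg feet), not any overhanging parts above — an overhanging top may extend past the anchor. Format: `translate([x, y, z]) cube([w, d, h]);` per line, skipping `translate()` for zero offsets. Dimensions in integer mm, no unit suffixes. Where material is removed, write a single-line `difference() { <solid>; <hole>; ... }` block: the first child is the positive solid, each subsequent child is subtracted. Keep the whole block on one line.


difference() { translate([337, 162, 0]) cube([4420, 217, 2350]); translate([1503, 162, 0]) cube([885, 217, 2014]); }
translate([337, 4505, 0]) cube([4420, 217, 2350]);
translate([337, 379, 0]) cube([217, 4126, 2350]);
translate([4540, 379, 0]) cube([217, 4126, 2350]);


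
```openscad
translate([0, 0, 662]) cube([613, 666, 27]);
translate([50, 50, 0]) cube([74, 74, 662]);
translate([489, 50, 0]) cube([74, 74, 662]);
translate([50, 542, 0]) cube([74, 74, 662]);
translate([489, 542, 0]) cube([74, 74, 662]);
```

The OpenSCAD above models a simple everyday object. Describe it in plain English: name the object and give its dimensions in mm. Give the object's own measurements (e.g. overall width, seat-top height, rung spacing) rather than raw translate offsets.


A rectangular dining table. The top is 613×666×27 mm with its upper surface at z = 689 mm. It stands on four 74×74 mm square legs, each inset 50 mm from the nearest pair of top edges, running from the floor to the underside of the top.


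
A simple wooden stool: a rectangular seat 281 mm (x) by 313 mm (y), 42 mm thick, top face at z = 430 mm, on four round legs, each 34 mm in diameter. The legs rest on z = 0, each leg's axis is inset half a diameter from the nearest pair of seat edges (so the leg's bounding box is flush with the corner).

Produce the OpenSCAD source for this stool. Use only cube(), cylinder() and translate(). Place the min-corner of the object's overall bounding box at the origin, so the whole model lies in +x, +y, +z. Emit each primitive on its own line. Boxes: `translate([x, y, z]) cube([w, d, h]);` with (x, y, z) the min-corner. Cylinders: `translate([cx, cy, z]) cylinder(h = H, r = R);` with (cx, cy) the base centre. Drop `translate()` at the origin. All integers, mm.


translate([0, 0, 388]) cube([281, 313, 42]);
translate([17, 17, 0]) cylinder(h = 388, r = 17);
translate([264, 17, 0]) cylinder(h = 388, r = 17);
translate([17, 296, 0]) cylinder(h = 388, r = 17);
translate([264, 296, 0]) cylinder(h = 388, r = 17);


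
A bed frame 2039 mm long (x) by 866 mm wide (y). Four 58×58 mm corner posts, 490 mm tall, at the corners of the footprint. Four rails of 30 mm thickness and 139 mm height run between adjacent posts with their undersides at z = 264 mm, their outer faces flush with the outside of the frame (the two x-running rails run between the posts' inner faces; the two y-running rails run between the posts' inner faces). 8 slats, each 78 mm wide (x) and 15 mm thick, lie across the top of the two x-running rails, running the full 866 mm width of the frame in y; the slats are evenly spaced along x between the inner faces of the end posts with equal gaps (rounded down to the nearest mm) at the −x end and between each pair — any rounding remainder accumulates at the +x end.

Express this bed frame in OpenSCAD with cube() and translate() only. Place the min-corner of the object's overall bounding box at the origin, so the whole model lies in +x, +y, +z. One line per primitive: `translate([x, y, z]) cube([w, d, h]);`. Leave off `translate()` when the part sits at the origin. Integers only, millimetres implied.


cube([58, 58, 490]);
translate([0, 808, 0]) cube([58, 58, 490]);
translate([1981, 0, 0]) cube([58, 58, 490]);
translate([1981, 808, 0]) cube([58, 58, 490]);
translate([58, 0, 264]) cube([1923, 30, 139]);
translate([58, 836, 264]) cube([1923, 30, 139]);
translate([0, 58, 264]) cube([30, 750, 139]);
translate([2009, 58, 264]) cube([30, 750, 139]);
translate([202, 0, 403]) cube([78, 866, 15]);
translate([424, 0, 403]) cube([78, 866, 15]);
translate([646, 0, 403]) cube([78, 866, 15]);
translate([868, 0, 403]) cube([78, 866, 15]);
translate([1090, 0, 403]) cube([78, 866, 15]);
translate([1312, 0, 403]) cube([78, 866, 15]);
translate([1534, 0, 403]) cube([78, 866, 15]);
translate([1756, 0, 403]) cube([78, 866, 15]);


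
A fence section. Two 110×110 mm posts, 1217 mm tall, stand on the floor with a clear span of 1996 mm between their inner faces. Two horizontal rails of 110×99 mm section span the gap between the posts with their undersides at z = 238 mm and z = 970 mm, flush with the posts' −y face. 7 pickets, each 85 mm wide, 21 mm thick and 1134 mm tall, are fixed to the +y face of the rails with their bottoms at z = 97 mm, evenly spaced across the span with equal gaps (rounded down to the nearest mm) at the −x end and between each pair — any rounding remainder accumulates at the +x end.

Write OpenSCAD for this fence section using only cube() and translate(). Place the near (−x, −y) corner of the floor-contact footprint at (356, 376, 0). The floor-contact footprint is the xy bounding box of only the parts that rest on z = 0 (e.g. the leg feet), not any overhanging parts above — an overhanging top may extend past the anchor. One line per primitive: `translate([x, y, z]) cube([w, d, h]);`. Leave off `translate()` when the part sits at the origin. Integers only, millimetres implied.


translate([356, 376, 0]) cube([110, 110, 1217]);
translate([2462, 376, 0]) cube([110, 110, 1217]);
translate([466, 376, 238]) cube([1996, 110, 99]);
translate([466, 376, 970]) cube([1996, 110, 99]);
translate([641, 486, 97]) cube([85, 21, 1134]);
translate([901, 486, 97]) cube([85, 21, 1134]);
translate([1161, 486, 97]) cube([85, 21, 1134]);
translate([1421, 486, 97]) cube([85, 21, 1134]);
translate([1681, 486, 97]) cube([85, 21, 1134]);
translate([1941, 486, 97]) cube([85, 21, 1134]);
translate([2201, 486, 97]) cube([85, 21, 1134]);


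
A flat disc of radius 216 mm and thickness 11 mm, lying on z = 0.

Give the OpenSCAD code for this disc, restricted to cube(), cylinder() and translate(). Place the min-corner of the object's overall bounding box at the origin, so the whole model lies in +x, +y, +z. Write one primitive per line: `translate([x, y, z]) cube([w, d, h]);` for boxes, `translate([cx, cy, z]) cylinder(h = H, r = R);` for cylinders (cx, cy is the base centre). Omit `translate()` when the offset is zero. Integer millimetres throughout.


translate([216, 216, 0]) cylinder(h = 11, r = 216);


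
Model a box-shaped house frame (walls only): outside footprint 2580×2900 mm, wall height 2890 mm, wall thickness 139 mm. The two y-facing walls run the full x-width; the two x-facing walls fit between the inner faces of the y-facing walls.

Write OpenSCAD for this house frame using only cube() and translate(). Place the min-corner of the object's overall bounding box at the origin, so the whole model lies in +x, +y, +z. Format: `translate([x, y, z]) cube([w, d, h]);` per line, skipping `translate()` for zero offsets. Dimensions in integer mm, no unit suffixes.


cube([2580, 139, 2890]);
translate([0, 2761, 0]) cube([2580, 139, 2890]);
translate([0, 139, 0]) cube([139, 2622, 2890]);
translate([2441, 139, 0]) cube([139, 2622, 2890]);


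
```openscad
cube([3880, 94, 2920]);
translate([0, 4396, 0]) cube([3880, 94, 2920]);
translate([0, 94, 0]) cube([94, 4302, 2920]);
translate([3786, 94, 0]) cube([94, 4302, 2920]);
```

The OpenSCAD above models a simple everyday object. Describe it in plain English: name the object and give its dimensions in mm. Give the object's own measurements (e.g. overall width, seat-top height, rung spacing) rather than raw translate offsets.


The wall frame of a small rectangular building: four walls, each 2920 mm tall and 94 mm thick, enclosing a footprint 3880 mm (x) by 4490 mm (y) outside-to-outside, with no floor or roof. The front and back walls (the −y and +y sides) span the full width; the two side walls fit between them.


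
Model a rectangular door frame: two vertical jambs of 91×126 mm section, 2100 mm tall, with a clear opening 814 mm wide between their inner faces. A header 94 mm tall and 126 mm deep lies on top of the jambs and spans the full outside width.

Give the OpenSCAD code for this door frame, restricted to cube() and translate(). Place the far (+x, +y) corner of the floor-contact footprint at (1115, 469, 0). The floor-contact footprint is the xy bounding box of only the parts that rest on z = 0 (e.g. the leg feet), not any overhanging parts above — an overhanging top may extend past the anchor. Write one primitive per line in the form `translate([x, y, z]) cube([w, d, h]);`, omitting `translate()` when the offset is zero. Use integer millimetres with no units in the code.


translate([119, 343, 0]) cube([91, 126, 2100]);
translate([1024, 343, 0]) cube([91, 126, 2100]);
translate([119, 343, 2100]) cube([996, 126, 94]);


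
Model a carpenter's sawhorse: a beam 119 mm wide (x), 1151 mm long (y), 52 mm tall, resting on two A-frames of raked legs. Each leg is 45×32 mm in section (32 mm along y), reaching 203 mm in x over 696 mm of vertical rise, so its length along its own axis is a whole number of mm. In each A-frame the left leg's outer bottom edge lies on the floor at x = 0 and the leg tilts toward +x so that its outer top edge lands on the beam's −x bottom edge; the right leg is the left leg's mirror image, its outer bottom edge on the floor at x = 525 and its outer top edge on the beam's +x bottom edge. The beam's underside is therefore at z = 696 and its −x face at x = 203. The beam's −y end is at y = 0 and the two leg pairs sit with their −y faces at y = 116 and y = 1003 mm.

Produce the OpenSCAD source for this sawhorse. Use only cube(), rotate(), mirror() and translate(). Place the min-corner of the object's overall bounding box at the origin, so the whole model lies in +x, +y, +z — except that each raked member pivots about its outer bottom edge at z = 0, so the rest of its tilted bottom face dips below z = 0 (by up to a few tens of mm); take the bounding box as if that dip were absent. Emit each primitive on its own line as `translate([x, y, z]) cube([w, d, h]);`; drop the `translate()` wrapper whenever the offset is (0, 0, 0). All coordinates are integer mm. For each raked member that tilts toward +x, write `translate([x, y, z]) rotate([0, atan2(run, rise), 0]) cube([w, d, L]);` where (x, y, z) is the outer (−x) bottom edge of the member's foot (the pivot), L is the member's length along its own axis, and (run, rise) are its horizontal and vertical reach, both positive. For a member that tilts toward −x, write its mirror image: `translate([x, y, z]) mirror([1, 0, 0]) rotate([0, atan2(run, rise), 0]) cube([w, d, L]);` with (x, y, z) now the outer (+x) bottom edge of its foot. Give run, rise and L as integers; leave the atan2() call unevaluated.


translate([203, 0, 696]) cube([119, 1151, 52]);
translate([0, 116, 0]) rotate([0, atan2(203, 696), 0]) cube([45, 32, 725]);
translate([525, 116, 0]) mirror([1, 0, 0]) rotate([0, atan2(203, 696), 0]) cube([45, 32, 725]);
translate([0, 1003, 0]) rotate([0, atan2(203, 696), 0]) cube([45, 32, 725]);
translate([525, 1003, 0]) mirror([1, 0, 0]) rotate([0, atan2(203, 696), 0]) cube([45, 32, 725]);


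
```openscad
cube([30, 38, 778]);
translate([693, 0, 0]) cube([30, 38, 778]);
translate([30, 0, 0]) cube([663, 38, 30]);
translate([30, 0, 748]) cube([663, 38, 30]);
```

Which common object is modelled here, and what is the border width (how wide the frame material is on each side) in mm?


A picture frame. The border width is 30 mm.

Four thin pieces enclosing a rectangular opening — a picture frame. The two full-height stiles are 778 mm tall; the top rail sits at z = 748 and is 30 mm tall, so the border above the opening is 778 − 748 = 30 mm, matching the stile x-width.


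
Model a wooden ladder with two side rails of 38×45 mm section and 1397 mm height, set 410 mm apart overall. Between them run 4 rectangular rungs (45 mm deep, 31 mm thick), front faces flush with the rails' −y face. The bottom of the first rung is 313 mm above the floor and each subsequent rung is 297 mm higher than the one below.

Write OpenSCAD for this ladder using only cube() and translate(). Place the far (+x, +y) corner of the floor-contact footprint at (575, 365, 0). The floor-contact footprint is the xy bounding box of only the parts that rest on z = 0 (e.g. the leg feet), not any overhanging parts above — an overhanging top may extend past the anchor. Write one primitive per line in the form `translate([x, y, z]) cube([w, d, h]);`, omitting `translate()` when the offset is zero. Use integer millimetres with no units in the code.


// rung span = 410 - 2*38 = 334
// rung[k] z = 313 + k*297
translate([165, 320, 0]) cube([38, 45, 1397]);
translate([537, 320, 0]) cube([38, 45, 1397]);
translate([203, 320, 313]) cube([334, 45, 31]);
translate([203, 320, 610]) cube([334, 45, 31]);
translate([203, 320, 907]) cube([334, 45, 31]);
translate([203, 320, 1204]) cube([334, 45, 31]);


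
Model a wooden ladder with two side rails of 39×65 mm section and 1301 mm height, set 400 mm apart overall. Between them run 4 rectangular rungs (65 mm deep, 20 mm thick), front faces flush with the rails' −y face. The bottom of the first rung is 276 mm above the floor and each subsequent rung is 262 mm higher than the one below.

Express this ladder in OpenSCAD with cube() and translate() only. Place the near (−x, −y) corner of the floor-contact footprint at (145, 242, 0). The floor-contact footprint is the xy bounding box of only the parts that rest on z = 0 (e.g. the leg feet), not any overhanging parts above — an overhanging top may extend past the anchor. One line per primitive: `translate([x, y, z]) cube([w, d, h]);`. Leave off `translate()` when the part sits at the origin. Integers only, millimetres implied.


translate([145, 242, 0]) cube([39, 65, 1301]);
translate([506, 242, 0]) cube([39, 65, 1301]);
translate([184, 242, 276]) cube([322, 65, 20]);
translate([184, 242, 538]) cube([322, 65, 20]);
translate([184, 242, 800]) cube([322, 65, 20]);
translate([184, 242, 1062]) cube([322, 65, 20]);


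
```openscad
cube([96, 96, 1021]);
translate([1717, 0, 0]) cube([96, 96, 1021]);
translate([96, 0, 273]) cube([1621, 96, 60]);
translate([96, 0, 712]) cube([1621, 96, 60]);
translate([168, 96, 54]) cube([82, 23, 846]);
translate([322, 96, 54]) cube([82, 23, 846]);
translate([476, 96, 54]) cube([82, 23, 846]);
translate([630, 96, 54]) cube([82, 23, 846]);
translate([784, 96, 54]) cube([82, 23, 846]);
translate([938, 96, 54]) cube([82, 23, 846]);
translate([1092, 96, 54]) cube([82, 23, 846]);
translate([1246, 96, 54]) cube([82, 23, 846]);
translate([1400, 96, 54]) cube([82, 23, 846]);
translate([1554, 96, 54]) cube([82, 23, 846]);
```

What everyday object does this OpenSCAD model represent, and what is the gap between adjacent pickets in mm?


A fence section. The picket gap is 72 mm.

Two posts, two rails, 10 pickets — a fence section. Span 1621 mm holds 10 pickets of 82 mm with 11 equal gaps: ⌊(1621 − 10·82) / 11⌋ = 72 mm.


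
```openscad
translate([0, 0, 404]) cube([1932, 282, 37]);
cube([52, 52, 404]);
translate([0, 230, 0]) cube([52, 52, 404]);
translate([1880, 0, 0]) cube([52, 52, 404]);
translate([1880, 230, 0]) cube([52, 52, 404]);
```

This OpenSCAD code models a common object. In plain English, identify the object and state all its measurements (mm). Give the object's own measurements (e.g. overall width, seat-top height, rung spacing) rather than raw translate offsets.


A long wooden bench with a 1932 mm (x) × 282 mm (y) seat, 37 mm thick, its top surface 441 mm above the floor. Four 52 mm square legs at the seat corners, flush with the edges, run from z = 0 to the seat underside.


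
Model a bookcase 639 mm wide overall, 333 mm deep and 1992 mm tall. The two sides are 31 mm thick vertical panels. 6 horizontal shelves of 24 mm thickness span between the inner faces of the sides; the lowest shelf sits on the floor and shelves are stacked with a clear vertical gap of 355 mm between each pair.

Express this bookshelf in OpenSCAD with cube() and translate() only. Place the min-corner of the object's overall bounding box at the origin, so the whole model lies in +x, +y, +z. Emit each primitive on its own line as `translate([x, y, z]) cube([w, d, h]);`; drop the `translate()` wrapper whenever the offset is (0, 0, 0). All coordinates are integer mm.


cube([31, 333, 1992]);
translate([608, 0, 0]) cube([31, 333, 1992]);
translate([31, 0, 0]) cube([577, 333, 24]);
translate([31, 0, 379]) cube([577, 333, 24]);
translate([31, 0, 758]) cube([577, 333, 24]);
translate([31, 0, 1137]) cube([577, 333, 24]);
translate([31, 0, 1516]) cube([577, 333, 24]);
translate([31, 0, 1895]) cube([577, 333, 24]);


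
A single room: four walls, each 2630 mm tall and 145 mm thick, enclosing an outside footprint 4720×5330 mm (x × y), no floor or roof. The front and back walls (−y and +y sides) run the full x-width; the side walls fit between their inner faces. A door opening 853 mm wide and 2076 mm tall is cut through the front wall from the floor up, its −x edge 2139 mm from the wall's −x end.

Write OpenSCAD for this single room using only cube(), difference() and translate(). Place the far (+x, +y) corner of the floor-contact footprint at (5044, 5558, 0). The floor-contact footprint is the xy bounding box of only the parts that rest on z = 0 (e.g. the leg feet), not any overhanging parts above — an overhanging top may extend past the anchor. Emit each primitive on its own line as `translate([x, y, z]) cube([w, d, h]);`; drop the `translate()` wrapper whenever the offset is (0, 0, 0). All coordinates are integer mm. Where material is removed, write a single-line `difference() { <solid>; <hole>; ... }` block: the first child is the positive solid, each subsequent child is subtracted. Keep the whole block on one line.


difference() { translate([324, 228, 0]) cube([4720, 145, 2630]); translate([2463, 228, 0]) cube([853, 145, 2076]); }
translate([324, 5413, 0]) cube([4720, 145, 2630]);
translate([324, 373, 0]) cube([145, 5040, 2630]);
translate([4899, 373, 0]) cube([145, 5040, 2630]);


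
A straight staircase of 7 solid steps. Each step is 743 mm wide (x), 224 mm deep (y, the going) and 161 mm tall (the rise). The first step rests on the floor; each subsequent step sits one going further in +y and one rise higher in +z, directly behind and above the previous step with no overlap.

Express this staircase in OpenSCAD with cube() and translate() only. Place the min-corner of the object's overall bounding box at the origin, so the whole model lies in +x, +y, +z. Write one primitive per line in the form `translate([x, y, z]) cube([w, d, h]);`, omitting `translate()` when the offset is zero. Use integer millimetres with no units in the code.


cube([743, 224, 161]);
translate([0, 224, 161]) cube([743, 224, 161]);
translate([0, 448, 322]) cube([743, 224, 161]);
translate([0, 672, 483]) cube([743, 224, 161]);
translate([0, 896, 644]) cube([743, 224, 161]);
translate([0, 1120, 805]) cube([743, 224, 161]);
translate([0, 1344, 966]) cube([743, 224, 161]);


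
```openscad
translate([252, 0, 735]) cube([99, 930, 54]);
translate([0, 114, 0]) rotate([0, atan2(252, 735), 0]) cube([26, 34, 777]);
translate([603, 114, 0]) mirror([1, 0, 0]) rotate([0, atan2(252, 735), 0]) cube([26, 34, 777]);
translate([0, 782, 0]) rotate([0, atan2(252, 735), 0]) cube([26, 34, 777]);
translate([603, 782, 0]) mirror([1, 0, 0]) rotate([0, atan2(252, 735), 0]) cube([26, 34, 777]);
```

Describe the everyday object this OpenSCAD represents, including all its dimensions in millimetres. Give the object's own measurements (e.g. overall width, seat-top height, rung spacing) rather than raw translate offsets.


A sawhorse. A 99×930×54 mm beam (x, y, z) sits on two A-frame leg pairs. Each pair is two raked legs of 26×34 mm section (34 mm along y) splaying symmetrically in x. Each leg rises 735 mm vertically over 252 mm of horizontal reach and is 777 mm long along its own axis. Every leg's outer bottom edge rests on the floor and its outer top edge meets a bottom edge of the beam — the left legs (tilting toward +x) meet the beam's −x bottom edge, the right legs (their mirror images, tilting toward −x) meet its +x bottom edge — so the leg tops tuck under the beam, the beam's underside is 735 mm above the floor, and the feet are 603 mm apart outside-to-outside with the beam centred between them. The two leg pairs are set in 114 mm from either end of the beam.


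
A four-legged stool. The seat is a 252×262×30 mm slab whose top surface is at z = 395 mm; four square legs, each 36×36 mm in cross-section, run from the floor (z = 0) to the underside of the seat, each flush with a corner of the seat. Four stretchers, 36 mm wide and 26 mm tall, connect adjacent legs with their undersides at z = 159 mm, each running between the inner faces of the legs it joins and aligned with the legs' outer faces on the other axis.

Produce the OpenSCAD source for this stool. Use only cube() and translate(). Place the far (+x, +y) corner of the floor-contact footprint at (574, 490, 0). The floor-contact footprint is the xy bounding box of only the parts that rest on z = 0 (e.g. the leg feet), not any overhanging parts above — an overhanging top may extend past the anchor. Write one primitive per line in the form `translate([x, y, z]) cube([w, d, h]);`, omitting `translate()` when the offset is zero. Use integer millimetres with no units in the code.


// leg_h = 395 - 30 = 365
// stretcher span = 252 - 2*36 = 180
translate([322, 228, 365]) cube([252, 262, 30]);
translate([322, 228, 0]) cube([36, 36, 365]);
translate([538, 228, 0]) cube([36, 36, 365]);
translate([322, 454, 0]) cube([36, 36, 365]);
translate([538, 454, 0]) cube([36, 36, 365]);
translate([358, 228, 159]) cube([180, 36, 26]);
translate([358, 454, 159]) cube([180, 36, 26]);
translate([322, 264, 159]) cube([36, 190, 26]);
translate([538, 264, 159]) cube([36, 190, 26]);


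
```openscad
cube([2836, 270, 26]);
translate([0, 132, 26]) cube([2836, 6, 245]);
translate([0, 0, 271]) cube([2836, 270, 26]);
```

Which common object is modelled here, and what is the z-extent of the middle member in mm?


An I-beam. The web height is 245 mm.

Two wide flanges with a thin centred web — an I-beam. Overall 297 mm minus two 26 mm flanges gives a web of 297 − 2·26 = 245 mm.


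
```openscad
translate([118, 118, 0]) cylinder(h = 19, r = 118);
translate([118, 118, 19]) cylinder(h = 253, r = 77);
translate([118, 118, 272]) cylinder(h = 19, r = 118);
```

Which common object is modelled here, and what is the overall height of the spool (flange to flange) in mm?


A spool. The overall height is 291 mm.

Three coaxial cylinders, large–small–large — a spool. Two 19 mm flanges and a 253 mm core give 19 + 253 + 19 = 291 mm.


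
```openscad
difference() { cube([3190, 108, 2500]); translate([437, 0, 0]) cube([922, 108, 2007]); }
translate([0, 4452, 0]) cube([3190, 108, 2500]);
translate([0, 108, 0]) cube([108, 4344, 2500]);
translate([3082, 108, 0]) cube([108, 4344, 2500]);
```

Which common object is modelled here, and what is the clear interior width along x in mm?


A single room. The interior width is 2974 mm.

Four walls enclosing a rectangle with a door in the front wall — a room. Outside width 3190 minus two 108 mm walls gives 2974 mm.


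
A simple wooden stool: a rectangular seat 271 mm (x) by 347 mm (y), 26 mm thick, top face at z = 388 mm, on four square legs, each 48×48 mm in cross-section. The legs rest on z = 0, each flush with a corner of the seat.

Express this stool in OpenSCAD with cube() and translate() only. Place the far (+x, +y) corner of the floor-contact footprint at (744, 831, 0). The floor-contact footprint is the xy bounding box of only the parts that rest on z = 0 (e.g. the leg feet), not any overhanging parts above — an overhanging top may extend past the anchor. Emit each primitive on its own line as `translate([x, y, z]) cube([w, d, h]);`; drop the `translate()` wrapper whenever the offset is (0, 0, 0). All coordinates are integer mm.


// leg_h = 388 - 26 = 362
translate([473, 484, 362]) cube([271, 347, 26]);
translate([473, 484, 0]) cube([48, 48, 362]);
translate([696, 484, 0]) cube([48, 48, 362]);
translate([473, 783, 0]) cube([48, 48, 362]);
translate([696, 783, 0]) cube([48, 48, 362]);


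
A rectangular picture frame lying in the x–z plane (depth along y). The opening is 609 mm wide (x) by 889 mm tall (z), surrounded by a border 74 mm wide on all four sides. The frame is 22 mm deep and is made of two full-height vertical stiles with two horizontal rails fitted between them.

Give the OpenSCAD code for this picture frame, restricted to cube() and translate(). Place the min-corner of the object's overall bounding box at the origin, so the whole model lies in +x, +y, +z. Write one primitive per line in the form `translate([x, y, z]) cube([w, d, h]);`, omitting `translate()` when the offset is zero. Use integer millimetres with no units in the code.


cube([74, 22, 1037]);
translate([683, 0, 0]) cube([74, 22, 1037]);
translate([74, 0, 0]) cube([609, 22, 74]);
translate([74, 0, 963]) cube([609, 22, 74]);


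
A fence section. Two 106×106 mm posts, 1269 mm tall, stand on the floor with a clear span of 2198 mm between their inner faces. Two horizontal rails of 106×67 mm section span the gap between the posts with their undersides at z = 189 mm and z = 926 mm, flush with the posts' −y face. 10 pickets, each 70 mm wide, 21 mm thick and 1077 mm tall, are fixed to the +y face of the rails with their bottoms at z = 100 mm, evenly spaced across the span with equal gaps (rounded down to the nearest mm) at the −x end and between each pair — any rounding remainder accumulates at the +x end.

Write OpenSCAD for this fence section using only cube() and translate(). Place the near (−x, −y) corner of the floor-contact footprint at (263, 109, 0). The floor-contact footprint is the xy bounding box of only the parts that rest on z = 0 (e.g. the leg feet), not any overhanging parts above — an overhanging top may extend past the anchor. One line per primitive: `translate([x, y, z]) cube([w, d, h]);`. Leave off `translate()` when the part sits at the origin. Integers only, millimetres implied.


translate([263, 109, 0]) cube([106, 106, 1269]);
translate([2567, 109, 0]) cube([106, 106, 1269]);
translate([369, 109, 189]) cube([2198, 106, 67]);
translate([369, 109, 926]) cube([2198, 106, 67]);
translate([505, 215, 100]) cube([70, 21, 1077]);
translate([711, 215, 100]) cube([70, 21, 1077]);
translate([917, 215, 100]) cube([70, 21, 1077]);
translate([1123, 215, 100]) cube([70, 21, 1077]);
translate([1329, 215, 100]) cube([70, 21, 1077]);
translate([1535, 215, 100]) cube([70, 21, 1077]);
translate([1741, 215, 100]) cube([70, 21, 1077]);
translate([1947, 215, 100]) cube([70, 21, 1077]);
translate([2153, 215, 100]) cube([70, 21, 1077]);
translate([2359, 215, 100]) cube([70, 21, 1077]);


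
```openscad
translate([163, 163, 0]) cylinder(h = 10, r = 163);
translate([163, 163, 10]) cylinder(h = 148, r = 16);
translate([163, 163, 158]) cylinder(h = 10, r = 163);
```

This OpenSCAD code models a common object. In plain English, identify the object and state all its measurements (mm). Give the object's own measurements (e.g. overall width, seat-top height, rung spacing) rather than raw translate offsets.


A spool: two coaxial disc flanges of radius 163 mm and thickness 10 mm, joined by a core cylinder of radius 16 mm and height 148 mm. The lower flange rests on z = 0 and the three cylinders share a vertical axis.


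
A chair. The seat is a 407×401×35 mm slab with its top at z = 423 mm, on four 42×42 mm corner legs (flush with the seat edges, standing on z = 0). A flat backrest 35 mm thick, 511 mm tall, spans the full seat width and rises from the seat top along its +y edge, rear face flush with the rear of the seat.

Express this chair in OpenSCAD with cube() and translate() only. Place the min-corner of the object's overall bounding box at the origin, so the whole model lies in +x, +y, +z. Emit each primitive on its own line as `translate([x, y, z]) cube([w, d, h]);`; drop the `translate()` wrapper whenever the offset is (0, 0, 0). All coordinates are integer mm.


translate([0, 0, 388]) cube([407, 401, 35]);
cube([42, 42, 388]);
translate([365, 0, 0]) cube([42, 42, 388]);
translate([0, 359, 0]) cube([42, 42, 388]);
translate([365, 359, 0]) cube([42, 42, 388]);
translate([0, 366, 423]) cube([407, 35, 511]);


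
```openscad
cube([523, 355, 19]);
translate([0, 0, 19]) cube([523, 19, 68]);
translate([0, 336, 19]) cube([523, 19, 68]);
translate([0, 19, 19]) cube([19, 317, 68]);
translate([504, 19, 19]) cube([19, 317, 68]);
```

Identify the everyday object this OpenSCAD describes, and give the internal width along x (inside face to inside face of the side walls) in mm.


An open box. The internal width is 485 mm.

A 523×355 base slab with four walls standing on it — an open box. The base is 523 mm wide and the walls are 19 mm thick, so the internal width is 523 − 2 × 19 = 485 mm.


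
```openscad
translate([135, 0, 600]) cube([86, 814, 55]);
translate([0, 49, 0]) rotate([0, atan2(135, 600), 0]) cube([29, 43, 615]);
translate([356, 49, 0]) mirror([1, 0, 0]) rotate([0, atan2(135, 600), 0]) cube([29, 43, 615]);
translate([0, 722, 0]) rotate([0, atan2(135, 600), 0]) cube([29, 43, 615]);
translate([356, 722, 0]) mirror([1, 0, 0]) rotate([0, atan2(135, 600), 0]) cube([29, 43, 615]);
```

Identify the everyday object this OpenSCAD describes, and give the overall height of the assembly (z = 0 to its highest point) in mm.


A sawhorse. The overall height is 655 mm.

A beam across two mirrored pairs of raked legs — a sawhorse. The beam's underside is at z = 600 (matching the legs' vertical rise in atan2(135, 600)) and the beam is 55 mm tall, so its top is at 600 + 55 = 655 mm. The raked legs top out at the beam's underside, so that is the highest point.


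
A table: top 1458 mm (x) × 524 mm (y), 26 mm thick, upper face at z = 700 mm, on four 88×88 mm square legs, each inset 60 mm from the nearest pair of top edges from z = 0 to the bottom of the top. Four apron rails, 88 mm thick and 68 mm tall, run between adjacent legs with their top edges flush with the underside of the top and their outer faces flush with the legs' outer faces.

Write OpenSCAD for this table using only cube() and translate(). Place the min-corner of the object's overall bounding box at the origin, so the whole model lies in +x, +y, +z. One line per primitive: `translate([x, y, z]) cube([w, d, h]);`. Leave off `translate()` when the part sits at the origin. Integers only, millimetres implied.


// leg_h = 700 - 26 = 674
// apron z = 674 - 68 = 606
translate([0, 0, 674]) cube([1458, 524, 26]);
translate([60, 60, 0]) cube([88, 88, 674]);
translate([1310, 60, 0]) cube([88, 88, 674]);
translate([60, 376, 0]) cube([88, 88, 674]);
translate([1310, 376, 0]) cube([88, 88, 674]);
translate([148, 60, 606]) cube([1162, 88, 68]);
translate([148, 376, 606]) cube([1162, 88, 68]);
translate([60, 148, 606]) cube([88, 228, 68]);
translate([1310, 148, 606]) cube([88, 228, 68]);


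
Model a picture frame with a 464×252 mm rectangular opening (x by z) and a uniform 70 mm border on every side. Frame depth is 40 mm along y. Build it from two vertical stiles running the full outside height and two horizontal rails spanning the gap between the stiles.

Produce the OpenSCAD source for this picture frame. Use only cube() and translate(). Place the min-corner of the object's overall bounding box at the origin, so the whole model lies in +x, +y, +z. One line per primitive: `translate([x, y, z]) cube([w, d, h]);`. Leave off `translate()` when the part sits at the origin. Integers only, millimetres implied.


cube([70, 40, 392]);
translate([534, 0, 0]) cube([70, 40, 392]);
translate([70, 0, 0]) cube([464, 40, 70]);
translate([70, 0, 322]) cube([464, 40, 70]);


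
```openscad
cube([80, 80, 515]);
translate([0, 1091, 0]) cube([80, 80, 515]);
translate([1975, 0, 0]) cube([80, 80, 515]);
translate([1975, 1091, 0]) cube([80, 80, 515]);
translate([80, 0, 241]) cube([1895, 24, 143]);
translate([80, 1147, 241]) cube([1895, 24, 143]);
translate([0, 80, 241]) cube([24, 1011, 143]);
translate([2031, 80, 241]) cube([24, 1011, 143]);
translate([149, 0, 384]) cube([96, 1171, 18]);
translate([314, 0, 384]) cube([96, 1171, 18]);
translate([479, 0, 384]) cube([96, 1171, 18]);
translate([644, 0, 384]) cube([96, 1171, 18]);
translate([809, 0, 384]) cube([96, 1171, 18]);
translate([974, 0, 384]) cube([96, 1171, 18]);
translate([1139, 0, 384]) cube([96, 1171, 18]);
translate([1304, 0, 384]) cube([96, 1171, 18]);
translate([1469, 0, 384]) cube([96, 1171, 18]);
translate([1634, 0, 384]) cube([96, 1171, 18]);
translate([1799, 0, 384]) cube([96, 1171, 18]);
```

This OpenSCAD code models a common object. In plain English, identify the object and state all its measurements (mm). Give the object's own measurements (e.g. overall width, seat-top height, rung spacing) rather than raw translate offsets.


A bed frame 2055 mm long (x) by 1171 mm wide (y). Four 80×80 mm corner posts, 515 mm tall, at the corners of the footprint. Four rails of 24 mm thickness and 143 mm height run between adjacent posts with their undersides at z = 241 mm, their outer faces flush with the outside of the frame (the two x-running rails run between the posts' inner faces; the two y-running rails run between the posts' inner faces). 11 slats, each 96 mm wide (x) and 18 mm thick, lie across the top of the two x-running rails, running the full 1171 mm width of the frame in y; along x they sit between the end posts with a 69 mm gap after the −x posts and between neighbouring slats, leaving 80 mm before the +x posts.


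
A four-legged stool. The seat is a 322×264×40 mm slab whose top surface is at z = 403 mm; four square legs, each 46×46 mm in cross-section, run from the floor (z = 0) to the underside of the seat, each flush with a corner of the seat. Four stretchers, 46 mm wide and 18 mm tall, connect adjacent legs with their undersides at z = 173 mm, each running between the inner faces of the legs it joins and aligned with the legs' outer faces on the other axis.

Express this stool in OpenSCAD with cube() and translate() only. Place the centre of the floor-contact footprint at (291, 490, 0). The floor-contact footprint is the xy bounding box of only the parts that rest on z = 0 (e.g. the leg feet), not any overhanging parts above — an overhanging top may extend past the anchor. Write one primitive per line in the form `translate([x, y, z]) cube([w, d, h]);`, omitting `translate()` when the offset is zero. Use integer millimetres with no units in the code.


translate([130, 358, 363]) cube([322, 264, 40]);
translate([130, 358, 0]) cube([46, 46, 363]);
translate([406, 358, 0]) cube([46, 46, 363]);
translate([130, 576, 0]) cube([46, 46, 363]);
translate([406, 576, 0]) cube([46, 46, 363]);
translate([176, 358, 173]) cube([230, 46, 18]);
translate([176, 576, 173]) cube([230, 46, 18]);
translate([130, 404, 173]) cube([46, 172, 18]);
translate([406, 404, 173]) cube([46, 172, 18]);


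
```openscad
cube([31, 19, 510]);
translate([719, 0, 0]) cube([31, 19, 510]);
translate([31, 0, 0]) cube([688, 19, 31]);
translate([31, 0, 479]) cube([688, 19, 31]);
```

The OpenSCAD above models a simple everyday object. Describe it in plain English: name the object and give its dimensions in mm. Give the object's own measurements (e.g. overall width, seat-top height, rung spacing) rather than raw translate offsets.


A rectangular picture frame lying in the x–z plane (depth along y). The opening is 688 mm wide (x) by 448 mm tall (z), surrounded by a border 31 mm wide on all four sides. The frame is 19 mm deep and is made of two full-height vertical stiles with two horizontal rails fitted between them.


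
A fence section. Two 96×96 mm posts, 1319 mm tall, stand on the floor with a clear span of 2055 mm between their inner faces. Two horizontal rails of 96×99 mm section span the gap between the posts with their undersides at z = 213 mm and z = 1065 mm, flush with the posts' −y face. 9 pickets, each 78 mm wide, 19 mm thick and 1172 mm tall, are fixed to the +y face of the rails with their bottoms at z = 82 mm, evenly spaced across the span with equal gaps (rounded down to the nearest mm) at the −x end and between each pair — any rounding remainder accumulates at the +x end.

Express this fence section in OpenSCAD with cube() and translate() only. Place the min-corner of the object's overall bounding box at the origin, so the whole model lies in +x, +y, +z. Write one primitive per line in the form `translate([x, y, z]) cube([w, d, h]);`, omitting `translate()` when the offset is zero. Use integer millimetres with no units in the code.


cube([96, 96, 1319]);
translate([2151, 0, 0]) cube([96, 96, 1319]);
translate([96, 0, 213]) cube([2055, 96, 99]);
translate([96, 0, 1065]) cube([2055, 96, 99]);
translate([231, 96, 82]) cube([78, 19, 1172]);
translate([444, 96, 82]) cube([78, 19, 1172]);
translate([657, 96, 82]) cube([78, 19, 1172]);
translate([870, 96, 82]) cube([78, 19, 1172]);
translate([1083, 96, 82]) cube([78, 19, 1172]);
translate([1296, 96, 82]) cube([78, 19, 1172]);
translate([1509, 96, 82]) cube([78, 19, 1172]);
translate([1722, 96, 82]) cube([78, 19, 1172]);
translate([1935, 96, 82]) cube([78, 19, 1172]);


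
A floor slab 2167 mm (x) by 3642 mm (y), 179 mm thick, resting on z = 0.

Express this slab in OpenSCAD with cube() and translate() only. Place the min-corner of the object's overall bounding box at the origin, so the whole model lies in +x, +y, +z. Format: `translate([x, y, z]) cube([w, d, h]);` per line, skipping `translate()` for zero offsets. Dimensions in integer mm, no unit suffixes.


cube([2167, 3642, 179]);
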